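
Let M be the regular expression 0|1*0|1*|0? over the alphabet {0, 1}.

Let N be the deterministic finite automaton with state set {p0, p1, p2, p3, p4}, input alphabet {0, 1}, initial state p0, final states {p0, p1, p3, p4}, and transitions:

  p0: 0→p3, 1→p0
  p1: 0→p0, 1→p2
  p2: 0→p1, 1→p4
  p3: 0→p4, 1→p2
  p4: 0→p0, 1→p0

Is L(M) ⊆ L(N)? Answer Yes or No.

Yes

Converting the expression M to a DFA (subset construction, then merging equivalent states) gives the minimal DFA with states {m0, m1, m2}, start state m0, accepting states {m0, m1} and transitions m0: 0→m1, 1→m0; m1: 0→m2, 1→m2; m2: 0→m2, 1→m2.
Exploring the product automaton M × N from the start pair (m0, p0), following both machines on each input symbol, reaches 7 state pairs: (m0, p0), (m1, p3), (m2, p4), (m2, p2), (m2, p0), (m2, p1), (m2, p3).
M accepts in {m0, m1} and N accepts in {p0, p1, p3, p4}. The reachable pairs whose M-component is accepting are (m0, p0), (m1, p3); in each of them the N-component is accepting too, so the product for L(M) \ L(N) (M-component accepting, N-component rejecting) has no reachable accepting pair and the difference is empty.
Hence every string in L(M) is also in L(N).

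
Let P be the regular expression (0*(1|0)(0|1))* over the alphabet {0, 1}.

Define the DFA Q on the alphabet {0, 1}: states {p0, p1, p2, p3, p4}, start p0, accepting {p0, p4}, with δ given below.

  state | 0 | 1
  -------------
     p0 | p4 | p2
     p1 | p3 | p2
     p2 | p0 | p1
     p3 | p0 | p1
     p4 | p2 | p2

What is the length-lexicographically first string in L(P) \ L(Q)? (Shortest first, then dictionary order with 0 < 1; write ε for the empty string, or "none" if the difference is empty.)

The string 00 is accepted by P but not by Q.
No shorter string lies in the difference, and 00 is the lexicographically first length-2 string in L(P) \ L(Q).

00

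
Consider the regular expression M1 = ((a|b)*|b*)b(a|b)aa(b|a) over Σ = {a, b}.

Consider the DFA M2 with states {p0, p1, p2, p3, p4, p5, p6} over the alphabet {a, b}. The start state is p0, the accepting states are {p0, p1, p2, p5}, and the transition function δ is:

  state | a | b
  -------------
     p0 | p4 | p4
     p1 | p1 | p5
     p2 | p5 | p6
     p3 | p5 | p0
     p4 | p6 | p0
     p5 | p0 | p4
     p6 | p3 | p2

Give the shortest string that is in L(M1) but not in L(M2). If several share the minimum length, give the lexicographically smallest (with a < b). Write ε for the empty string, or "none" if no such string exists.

baaab

The string baaab is accepted by M1 but not by M2.
No shorter string lies in the difference, and baaab is the lexicographically first length-5 string in L(M1) \ L(M2).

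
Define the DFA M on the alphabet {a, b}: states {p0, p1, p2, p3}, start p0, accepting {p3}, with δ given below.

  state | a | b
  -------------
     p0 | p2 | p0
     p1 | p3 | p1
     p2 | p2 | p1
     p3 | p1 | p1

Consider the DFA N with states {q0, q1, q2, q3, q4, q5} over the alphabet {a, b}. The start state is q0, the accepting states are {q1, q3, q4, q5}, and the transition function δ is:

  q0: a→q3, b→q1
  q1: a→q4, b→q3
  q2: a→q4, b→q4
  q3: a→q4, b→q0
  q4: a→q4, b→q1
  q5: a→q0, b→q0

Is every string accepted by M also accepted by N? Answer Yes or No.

Exploring the product automaton M × N from the start pair (p0, q0), following both machines on each input symbol, reaches 11 state pairs: (p0, q0), (p2, q3), (p0, q1), (p2, q4), (p1, q0), (p0, q3), (p1, q1), (p3, q3), (p3, q4), (p1, q3), (p1, q4).
M accepts in {p3} and N accepts in {q1, q3, q4, q5}. The reachable pairs whose M-component is accepting are (p3, q3), (p3, q4); in each of them the N-component is accepting too, so the product for L(M) \ L(N) (M-component accepting, N-component rejecting) has no reachable accepting pair and the difference is empty.
Hence every string in L(M) is also in L(N).

Yes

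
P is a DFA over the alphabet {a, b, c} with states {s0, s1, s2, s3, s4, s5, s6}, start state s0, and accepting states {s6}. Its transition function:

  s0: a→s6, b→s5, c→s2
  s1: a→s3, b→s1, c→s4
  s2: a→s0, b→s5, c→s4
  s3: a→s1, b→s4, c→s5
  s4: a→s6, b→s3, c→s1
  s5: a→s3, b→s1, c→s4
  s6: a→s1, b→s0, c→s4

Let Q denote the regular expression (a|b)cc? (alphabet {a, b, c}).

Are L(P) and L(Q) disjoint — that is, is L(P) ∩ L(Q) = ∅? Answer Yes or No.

Yes

Converting the expression Q to a DFA (subset construction, then merging equivalent states) gives the minimal DFA with states {q0, q1, q2, q3, q4}, start state q0, accepting states {q3, q4} and transitions q0: a→q1, b→q1, c→q2; q1: a→q2, b→q2, c→q3; q2: a→q2, b→q2, c→q2; q3: a→q2, b→q2, c→q4; q4: a→q2, b→q2, c→q2.
Exploring the product automaton P × Q from the start pair (s0, q0), following both machines on each input symbol, reaches 12 state pairs: (s0, q0), (s6, q1), (s5, q1), (s2, q2), (s1, q2), (s0, q2), (s4, q3), (s3, q2), (s5, q2), (s4, q2), (s6, q2), (s1, q4).
P accepts in {s6} and Q accepts in {q3, q4}; no reachable pair has both components accepting, so no string drives both machines to acceptance simultaneously and L(P) ∩ L(Q) = ∅.
So no string is accepted by both, and the intersection is empty.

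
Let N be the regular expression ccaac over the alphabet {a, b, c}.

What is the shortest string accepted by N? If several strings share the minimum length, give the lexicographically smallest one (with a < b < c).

By inspection of the expression, no string of length less than 5 matches, and ccaac is the lexicographically first match of length 5.

ccaac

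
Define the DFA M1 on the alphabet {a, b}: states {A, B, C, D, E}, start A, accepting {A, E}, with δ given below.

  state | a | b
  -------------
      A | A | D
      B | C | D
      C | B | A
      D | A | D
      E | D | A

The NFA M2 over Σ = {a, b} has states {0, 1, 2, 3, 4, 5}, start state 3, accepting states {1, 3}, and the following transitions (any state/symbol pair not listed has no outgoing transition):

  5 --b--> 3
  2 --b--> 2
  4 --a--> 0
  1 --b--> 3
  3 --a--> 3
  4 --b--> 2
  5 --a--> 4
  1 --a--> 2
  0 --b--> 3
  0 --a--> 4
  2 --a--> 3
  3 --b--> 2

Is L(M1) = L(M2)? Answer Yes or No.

Yes

Exploring the product automaton M1 × M2 from the start pair (A, 3), following both machines on each input symbol, reaches 2 state pairs: (A, 3), (D, 2).
M1 accepts in {A, E} and M2 accepts in {1, 3}. In every reachable pair the two components are either both accepting — (A, 3) — or both non-accepting, so no string is accepted by exactly one of the machines: L(M1) \ L(M2) and L(M2) \ L(M1) are both empty.
Hence every string is accepted by M1 iff it is accepted by M2, and the two languages coincide.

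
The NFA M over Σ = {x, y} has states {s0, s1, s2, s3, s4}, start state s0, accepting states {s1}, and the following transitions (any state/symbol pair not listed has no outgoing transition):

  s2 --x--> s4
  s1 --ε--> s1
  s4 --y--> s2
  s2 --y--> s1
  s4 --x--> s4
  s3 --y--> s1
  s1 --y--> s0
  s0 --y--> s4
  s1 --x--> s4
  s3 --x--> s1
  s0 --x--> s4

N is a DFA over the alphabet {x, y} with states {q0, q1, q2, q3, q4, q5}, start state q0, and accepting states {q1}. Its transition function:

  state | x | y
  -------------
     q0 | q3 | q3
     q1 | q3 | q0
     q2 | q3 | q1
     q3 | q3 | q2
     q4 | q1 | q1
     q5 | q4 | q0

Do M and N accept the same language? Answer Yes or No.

Yes

Exploring the product automaton M × N from the start pair (s0, q0), following both machines on each input symbol, reaches 4 state pairs: (s0, q0), (s4, q3), (s2, q2), (s1, q1).
M accepts in {s1} and N accepts in {q1}. In every reachable pair the two components are either both accepting — (s1, q1) — or both non-accepting, so no string is accepted by exactly one of the machines: L(M) \ L(N) and L(N) \ L(M) are both empty.
Hence every string is accepted by M iff it is accepted by N, and the two languages coincide.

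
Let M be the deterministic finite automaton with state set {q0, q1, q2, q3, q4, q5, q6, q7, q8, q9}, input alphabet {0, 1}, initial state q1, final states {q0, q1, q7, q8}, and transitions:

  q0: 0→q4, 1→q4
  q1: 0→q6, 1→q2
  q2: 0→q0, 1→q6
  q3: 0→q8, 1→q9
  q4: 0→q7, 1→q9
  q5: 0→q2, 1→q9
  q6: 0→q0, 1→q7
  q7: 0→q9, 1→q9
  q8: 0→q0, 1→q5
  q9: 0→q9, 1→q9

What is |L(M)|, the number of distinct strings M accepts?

The useful subgraph on states {q0, q1, q2, q4, q6, q7} is acyclic, so L(M) is finite; the longest accepting path visits 6 useful states, giving maximum string length 5.
Counting accepting paths from q1 by length: 1 of length 0, 3 of length 2, 2 of length 3, 4 of length 4, 2 of length 5. Total 12.

12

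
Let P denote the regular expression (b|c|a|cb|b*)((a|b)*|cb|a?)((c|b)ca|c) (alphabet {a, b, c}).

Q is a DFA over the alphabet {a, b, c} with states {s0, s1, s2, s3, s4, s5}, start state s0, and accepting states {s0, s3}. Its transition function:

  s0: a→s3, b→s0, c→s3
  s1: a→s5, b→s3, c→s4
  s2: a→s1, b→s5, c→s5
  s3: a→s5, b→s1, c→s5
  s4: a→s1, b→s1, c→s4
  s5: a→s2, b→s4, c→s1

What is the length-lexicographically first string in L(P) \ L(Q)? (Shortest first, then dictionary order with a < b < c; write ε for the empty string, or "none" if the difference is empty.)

The string ac is accepted by P but not by Q.
No shorter string lies in the difference, and ac is the lexicographically first length-2 string in L(P) \ L(Q).

ac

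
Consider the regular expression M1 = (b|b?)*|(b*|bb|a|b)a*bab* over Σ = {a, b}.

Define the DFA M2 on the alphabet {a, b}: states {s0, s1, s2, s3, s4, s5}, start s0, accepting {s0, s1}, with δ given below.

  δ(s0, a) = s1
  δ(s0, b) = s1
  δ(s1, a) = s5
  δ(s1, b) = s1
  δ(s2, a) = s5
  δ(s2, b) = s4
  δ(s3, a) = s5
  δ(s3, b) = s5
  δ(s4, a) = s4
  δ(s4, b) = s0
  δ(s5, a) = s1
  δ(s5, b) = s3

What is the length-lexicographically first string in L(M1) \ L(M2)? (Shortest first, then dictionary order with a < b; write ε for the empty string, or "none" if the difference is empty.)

ba

The string ba is accepted by M1 but not by M2.
No shorter string lies in the difference, and ba is the lexicographically first length-2 string in L(M1) \ L(M2).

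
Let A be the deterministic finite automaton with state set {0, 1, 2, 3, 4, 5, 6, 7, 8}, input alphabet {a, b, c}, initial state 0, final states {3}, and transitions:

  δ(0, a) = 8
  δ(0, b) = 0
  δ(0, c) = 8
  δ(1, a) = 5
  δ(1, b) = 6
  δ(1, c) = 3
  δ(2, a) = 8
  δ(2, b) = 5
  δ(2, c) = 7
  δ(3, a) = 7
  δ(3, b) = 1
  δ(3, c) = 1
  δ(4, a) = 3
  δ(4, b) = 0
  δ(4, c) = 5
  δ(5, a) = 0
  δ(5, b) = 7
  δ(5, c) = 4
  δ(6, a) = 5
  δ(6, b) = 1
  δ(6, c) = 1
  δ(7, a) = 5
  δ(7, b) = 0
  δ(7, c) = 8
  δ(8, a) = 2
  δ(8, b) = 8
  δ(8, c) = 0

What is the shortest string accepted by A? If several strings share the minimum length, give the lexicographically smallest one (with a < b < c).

aabca

A breadth-first search from 0 reaches an accepting state first via the path 0 → 8 → 2 → 5 → 4 → 3 on input aabca.
No string of length < 5 is accepted (BFS exhausts all shorter strings without reaching an accepting state), and aabca is the lexicographically least accepting string of length 5.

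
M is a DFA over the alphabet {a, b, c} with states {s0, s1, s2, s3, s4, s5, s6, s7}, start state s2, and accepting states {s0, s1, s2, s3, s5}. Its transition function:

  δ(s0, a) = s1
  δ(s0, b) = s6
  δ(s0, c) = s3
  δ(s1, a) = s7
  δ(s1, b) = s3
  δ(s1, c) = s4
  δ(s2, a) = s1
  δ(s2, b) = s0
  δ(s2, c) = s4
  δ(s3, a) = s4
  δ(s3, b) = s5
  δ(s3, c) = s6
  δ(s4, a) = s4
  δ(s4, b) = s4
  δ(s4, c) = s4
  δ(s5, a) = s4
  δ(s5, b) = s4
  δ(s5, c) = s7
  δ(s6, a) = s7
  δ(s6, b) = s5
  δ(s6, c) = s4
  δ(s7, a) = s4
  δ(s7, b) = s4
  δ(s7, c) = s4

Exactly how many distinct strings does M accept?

14

The useful subgraph on states {s0, s1, s2, s3, s5, s6} is acyclic, so L(M) is finite; the longest accepting path visits 6 useful states, giving maximum string length 5.
Counting accepting paths from s2 by length: 1 of length 0, 2 of length 1, 3 of length 2, 4 of length 3, 3 of length 4, 1 of length 5. Total 14.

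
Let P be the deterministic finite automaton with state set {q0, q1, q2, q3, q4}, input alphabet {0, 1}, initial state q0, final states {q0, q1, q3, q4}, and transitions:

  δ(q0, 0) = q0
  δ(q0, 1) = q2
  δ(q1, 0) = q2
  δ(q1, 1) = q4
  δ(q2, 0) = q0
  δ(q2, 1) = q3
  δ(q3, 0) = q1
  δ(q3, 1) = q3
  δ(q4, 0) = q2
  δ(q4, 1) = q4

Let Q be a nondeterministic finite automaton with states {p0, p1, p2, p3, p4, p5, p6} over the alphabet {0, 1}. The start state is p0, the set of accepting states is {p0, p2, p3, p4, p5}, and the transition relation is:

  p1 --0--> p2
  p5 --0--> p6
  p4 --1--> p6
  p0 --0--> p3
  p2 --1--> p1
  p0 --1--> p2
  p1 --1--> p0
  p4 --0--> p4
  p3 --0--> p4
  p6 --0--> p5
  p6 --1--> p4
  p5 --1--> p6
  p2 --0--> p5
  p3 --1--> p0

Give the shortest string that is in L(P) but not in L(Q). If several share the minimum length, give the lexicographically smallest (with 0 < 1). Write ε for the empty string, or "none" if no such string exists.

The string 11 is accepted by P but not by Q.
No shorter string lies in the difference, and 11 is the lexicographically first length-2 string in L(P) \ L(Q).

11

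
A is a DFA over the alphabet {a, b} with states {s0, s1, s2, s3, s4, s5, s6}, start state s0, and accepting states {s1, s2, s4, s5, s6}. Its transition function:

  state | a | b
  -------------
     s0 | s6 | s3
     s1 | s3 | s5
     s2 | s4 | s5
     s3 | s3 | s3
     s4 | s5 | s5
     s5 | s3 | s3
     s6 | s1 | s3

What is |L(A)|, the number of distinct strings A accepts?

The useful subgraph on states {s0, s1, s5, s6} is acyclic, so L(A) is finite; the longest accepting path visits 4 useful states, giving maximum string length 3.
Counting accepting paths from s0 by length: 1 of length 1, 1 of length 2, 1 of length 3. Total 3.

3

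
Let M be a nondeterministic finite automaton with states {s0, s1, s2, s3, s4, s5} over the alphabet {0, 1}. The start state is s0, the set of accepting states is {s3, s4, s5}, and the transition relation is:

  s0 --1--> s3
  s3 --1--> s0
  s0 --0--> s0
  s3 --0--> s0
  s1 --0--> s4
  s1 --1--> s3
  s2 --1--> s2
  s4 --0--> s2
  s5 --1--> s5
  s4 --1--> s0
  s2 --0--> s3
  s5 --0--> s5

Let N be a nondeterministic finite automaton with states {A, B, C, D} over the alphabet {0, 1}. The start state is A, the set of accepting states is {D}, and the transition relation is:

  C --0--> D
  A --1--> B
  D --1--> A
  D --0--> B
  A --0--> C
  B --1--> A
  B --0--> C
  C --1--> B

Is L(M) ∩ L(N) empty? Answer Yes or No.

Exploring the product automaton M × N from the start pair (s0, A), following both machines on each input symbol, reaches 6 state pairs: (s0, A), (s0, C), (s3, B), (s0, D), (s0, B), (s3, A).
M accepts in {s3, s4, s5} and N accepts in {D}; no reachable pair has both components accepting, so no string drives both machines to acceptance simultaneously and L(M) ∩ L(N) = ∅.
So no string is accepted by both, and the intersection is empty.

Yes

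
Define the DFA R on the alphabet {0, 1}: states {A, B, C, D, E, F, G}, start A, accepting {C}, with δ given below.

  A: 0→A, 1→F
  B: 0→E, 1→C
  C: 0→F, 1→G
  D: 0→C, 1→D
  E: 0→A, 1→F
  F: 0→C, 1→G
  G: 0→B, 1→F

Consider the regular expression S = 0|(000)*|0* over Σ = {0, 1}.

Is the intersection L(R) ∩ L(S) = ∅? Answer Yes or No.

Converting the expression S to a DFA (subset construction, then merging equivalent states) gives the minimal DFA with states {s0, s1}, start state s0, accepting states {s0} and transitions s0: 0→s0, 1→s1; s1: 0→s1, 1→s1.
Exploring the product automaton R × S from the start pair (A, s0), following both machines on each input symbol, reaches 7 state pairs: (A, s0), (F, s1), (C, s1), (G, s1), (B, s1), (E, s1), (A, s1).
R accepts in {C} and S accepts in {s0}; no reachable pair has both components accepting, so no string drives both machines to acceptance simultaneously and L(R) ∩ L(S) = ∅.
So no string is accepted by both, and the intersection is empty.

Yes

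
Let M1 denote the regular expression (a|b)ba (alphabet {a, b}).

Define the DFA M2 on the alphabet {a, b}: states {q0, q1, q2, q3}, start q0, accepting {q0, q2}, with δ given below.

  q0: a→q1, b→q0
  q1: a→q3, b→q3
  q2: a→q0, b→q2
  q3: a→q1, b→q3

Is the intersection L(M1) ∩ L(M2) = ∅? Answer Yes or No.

Converting the expression M1 to a DFA (subset construction, then merging equivalent states) gives the minimal DFA with states {r0, r1, r2, r3, r4}, start state r0, accepting states {r4} and transitions r0: a→r1, b→r1; r1: a→r2, b→r3; r2: a→r2, b→r2; r3: a→r4, b→r2; r4: a→r2, b→r2.
Exploring the product automaton M1 × M2 from the start pair (r0, q0), following both machines on each input symbol, reaches 9 state pairs: (r0, q0), (r1, q1), (r1, q0), (r2, q3), (r3, q3), (r2, q1), (r3, q0), (r4, q1), (r2, q0).
M1 accepts in {r4} and M2 accepts in {q0, q2}; no reachable pair has both components accepting, so no string drives both machines to acceptance simultaneously and L(M1) ∩ L(M2) = ∅.
So no string is accepted by both, and the intersection is empty.

Yes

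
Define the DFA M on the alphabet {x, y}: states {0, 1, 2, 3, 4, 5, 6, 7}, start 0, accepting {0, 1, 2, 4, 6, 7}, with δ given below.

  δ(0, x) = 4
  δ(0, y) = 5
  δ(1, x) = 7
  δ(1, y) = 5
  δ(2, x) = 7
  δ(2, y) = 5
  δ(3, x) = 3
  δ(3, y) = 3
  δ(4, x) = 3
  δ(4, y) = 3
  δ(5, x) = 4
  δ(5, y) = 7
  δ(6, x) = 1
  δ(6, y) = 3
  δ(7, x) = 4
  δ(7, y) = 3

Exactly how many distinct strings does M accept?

The useful subgraph on states {0, 4, 5, 7} is acyclic, so L(M) is finite; the longest accepting path visits 4 useful states, giving maximum string length 3.
Counting accepting paths from 0 by length: 1 of length 0, 1 of length 1, 2 of length 2, 1 of length 3. Total 5.

5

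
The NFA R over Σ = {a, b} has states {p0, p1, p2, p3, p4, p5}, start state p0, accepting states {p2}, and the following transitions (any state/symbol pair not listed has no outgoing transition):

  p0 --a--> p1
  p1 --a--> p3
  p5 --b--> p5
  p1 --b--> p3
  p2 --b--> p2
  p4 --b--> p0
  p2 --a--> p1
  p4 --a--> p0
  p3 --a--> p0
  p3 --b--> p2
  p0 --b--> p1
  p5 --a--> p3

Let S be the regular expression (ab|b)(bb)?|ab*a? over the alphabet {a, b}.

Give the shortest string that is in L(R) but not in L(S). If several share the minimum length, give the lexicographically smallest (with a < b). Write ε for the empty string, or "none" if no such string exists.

aab

The string aab is accepted by R but not by S.
No shorter string lies in the difference, and aab is the lexicographically first length-3 string in L(R) \ L(S).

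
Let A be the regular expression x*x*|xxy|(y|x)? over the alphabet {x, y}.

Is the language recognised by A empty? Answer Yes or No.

No

The empty string ε matches the expression, so it belongs to L(A).
Since L(A) contains at least one string, it is not empty.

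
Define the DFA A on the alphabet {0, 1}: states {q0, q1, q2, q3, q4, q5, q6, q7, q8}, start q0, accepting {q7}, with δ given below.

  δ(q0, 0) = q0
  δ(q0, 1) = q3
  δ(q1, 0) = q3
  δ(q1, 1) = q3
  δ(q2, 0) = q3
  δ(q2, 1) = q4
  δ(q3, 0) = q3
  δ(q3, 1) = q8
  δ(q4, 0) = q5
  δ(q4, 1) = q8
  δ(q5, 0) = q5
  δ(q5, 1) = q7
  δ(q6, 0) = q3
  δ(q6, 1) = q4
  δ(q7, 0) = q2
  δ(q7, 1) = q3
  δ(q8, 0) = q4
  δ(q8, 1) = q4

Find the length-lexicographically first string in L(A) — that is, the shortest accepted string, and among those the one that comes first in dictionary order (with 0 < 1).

A breadth-first search from q0 reaches an accepting state first via the path q0 → q3 → q8 → q4 → q5 → q7 on input 11001.
No string of length < 5 is accepted (BFS exhausts all shorter strings without reaching an accepting state), and 11001 is the lexicographically least accepting string of length 5.

11001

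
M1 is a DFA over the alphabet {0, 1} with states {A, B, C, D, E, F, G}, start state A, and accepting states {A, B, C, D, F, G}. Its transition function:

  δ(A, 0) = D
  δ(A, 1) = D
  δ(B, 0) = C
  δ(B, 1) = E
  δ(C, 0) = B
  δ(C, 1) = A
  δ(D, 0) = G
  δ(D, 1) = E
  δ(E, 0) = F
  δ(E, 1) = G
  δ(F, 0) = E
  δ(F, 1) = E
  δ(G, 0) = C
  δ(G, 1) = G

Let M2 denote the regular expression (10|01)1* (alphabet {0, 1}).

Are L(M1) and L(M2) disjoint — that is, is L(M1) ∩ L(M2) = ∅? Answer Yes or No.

No

The string 10 is accepted by both M1 and M2.
Hence L(M1) ∩ L(M2) ≠ ∅.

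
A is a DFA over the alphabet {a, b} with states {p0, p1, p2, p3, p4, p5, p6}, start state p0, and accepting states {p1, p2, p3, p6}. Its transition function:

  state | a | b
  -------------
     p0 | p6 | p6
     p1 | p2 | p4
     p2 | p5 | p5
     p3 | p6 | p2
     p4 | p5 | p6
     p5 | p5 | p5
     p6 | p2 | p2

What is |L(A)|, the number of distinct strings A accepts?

6

The useful subgraph on states {p0, p2, p6} is acyclic, so L(A) is finite; the longest accepting path visits 3 useful states, giving maximum string length 2.
Counting accepting paths from p0 by length: 2 of length 1, 4 of length 2. Total 6.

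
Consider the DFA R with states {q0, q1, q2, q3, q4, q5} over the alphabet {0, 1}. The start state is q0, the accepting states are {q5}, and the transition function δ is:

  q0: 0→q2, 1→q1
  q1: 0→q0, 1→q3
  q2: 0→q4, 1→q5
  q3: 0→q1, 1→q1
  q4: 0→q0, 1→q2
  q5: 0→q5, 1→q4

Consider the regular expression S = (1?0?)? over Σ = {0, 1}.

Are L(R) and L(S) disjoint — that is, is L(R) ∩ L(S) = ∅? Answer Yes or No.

Converting the expression S to a DFA (subset construction, then merging equivalent states) gives the minimal DFA with states {s0, s1, s2, s3}, start state s0, accepting states {s0, s1, s2} and transitions s0: 0→s1, 1→s2; s1: 0→s3, 1→s3; s2: 0→s1, 1→s3; s3: 0→s3, 1→s3.
Exploring the product automaton R × S from the start pair (q0, s0), following both machines on each input symbol, reaches 10 state pairs: (q0, s0), (q2, s1), (q1, s2), (q4, s3), (q5, s3), (q0, s1), (q3, s3), (q0, s3), (q2, s3), (q1, s3).
R accepts in {q5} and S accepts in {s0, s1, s2}; no reachable pair has both components accepting, so no string drives both machines to acceptance simultaneously and L(R) ∩ L(S) = ∅.
So no string is accepted by both, and the intersection is empty.

Yes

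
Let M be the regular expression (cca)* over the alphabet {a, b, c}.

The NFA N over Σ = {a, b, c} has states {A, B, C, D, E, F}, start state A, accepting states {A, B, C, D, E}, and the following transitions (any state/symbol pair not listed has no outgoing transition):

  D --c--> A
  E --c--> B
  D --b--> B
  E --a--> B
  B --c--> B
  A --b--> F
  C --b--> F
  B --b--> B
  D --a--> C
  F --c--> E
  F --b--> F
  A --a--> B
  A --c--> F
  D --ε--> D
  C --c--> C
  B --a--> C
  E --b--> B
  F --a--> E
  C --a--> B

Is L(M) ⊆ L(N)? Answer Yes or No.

Yes

Converting the expression M to a DFA (subset construction, then merging equivalent states) gives the minimal DFA with states {m0, m1, m2, m3}, start state m0, accepting states {m0} and transitions m0: a→m1, b→m1, c→m2; m1: a→m1, b→m1, c→m1; m2: a→m1, b→m1, c→m3; m3: a→m0, b→m1, c→m1.
Exploring the product automaton M × N from the start pair (m0, A), following both machines on each input symbol, reaches 13 state pairs: (m0, A), (m1, B), (m1, F), (m2, F), (m1, C), (m1, E), (m3, E), (m0, B), (m2, B), (m3, B), (m0, C), (m2, C), (m3, C).
M accepts in {m0} and N accepts in {A, B, C, D, E}. The reachable pairs whose M-component is accepting are (m0, A), (m0, B), (m0, C); in each of them the N-component is accepting too, so the product for L(M) \ L(N) (M-component accepting, N-component rejecting) has no reachable accepting pair and the difference is empty.
Hence every string in L(M) is also in L(N).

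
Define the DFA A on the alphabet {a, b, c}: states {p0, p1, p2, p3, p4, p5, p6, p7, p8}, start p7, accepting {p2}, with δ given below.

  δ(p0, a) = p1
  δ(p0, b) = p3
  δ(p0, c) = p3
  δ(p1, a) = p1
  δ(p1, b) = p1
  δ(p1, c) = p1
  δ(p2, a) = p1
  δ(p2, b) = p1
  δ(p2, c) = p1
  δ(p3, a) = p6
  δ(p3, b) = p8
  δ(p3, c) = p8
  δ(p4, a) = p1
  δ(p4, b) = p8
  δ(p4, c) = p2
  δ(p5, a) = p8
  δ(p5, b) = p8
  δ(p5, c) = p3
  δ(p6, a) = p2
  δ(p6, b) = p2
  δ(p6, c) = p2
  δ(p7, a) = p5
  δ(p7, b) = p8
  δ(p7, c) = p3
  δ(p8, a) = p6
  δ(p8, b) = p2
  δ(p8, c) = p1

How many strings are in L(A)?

34

The useful subgraph on states {p2, p3, p5, p6, p7, p8} is acyclic, so L(A) is finite; the longest accepting path visits 6 useful states, giving maximum string length 5.
Counting accepting paths from p7 by length: 1 of length 2, 10 of length 3, 17 of length 4, 6 of length 5. Total 34.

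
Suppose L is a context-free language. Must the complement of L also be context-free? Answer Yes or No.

No

CFLs are closed under union, so if they were also closed under complement they would be closed under intersection by De Morgan (L₁ ∩ L₂ is the complement of the union of the complements). But {aⁿbⁿcᵐ} ∩ {aᵐbⁿcⁿ} = {aⁿbⁿcⁿ} is not context-free although both operands are.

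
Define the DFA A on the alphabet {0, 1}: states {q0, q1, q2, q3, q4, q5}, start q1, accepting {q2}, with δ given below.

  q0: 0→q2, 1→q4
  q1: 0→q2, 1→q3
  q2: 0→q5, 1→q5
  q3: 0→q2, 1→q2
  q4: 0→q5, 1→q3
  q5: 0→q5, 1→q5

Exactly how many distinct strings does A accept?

The useful subgraph on states {q1, q2, q3} is acyclic, so L(A) is finite; the longest accepting path visits 3 useful states, giving maximum string length 2.
Counting accepting paths from q1 by length: 1 of length 1, 2 of length 2. Total 3.

3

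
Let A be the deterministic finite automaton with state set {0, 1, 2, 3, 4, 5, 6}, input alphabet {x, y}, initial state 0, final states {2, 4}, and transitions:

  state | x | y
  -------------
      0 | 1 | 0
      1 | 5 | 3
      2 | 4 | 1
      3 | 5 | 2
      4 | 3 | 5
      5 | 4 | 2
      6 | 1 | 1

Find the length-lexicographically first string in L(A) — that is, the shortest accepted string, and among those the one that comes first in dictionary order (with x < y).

xxx

A breadth-first search from 0 reaches an accepting state first via the path 0 → 1 → 5 → 4 on input xxx.
No string of length < 3 is accepted (BFS exhausts all shorter strings without reaching an accepting state), and xxx is the lexicographically least accepting string of length 3.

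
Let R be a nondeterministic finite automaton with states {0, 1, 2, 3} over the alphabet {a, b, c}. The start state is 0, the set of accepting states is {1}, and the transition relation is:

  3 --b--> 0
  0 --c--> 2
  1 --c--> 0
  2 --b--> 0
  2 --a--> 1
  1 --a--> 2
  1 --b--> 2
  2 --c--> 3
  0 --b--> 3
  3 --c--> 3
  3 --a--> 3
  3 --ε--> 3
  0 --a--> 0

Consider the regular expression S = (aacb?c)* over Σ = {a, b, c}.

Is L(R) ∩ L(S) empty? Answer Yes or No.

Converting the expression S to a DFA (subset construction, then merging equivalent states) gives the minimal DFA with states {s0, s1, s2, s3, s4, s5}, start state s0, accepting states {s0} and transitions s0: a→s1, b→s2, c→s2; s1: a→s3, b→s2, c→s2; s2: a→s2, b→s2, c→s2; s3: a→s2, b→s2, c→s4; s4: a→s2, b→s5, c→s0; s5: a→s2, b→s2, c→s0.
Exploring the product automaton R × S from the start pair (0, s0), following both machines on each input symbol, reaches 16 state pairs: (0, s0), (0, s1), (3, s2), (2, s2), (0, s3), (0, s2), (1, s2), (2, s4), (0, s5), (3, s0), (2, s0), (3, s1), (1, s1), (3, s3), (2, s3), (3, s4).
R accepts in {1} and S accepts in {s0}; no reachable pair has both components accepting, so no string drives both machines to acceptance simultaneously and L(R) ∩ L(S) = ∅.
So no string is accepted by both, and the intersection is empty.

Yes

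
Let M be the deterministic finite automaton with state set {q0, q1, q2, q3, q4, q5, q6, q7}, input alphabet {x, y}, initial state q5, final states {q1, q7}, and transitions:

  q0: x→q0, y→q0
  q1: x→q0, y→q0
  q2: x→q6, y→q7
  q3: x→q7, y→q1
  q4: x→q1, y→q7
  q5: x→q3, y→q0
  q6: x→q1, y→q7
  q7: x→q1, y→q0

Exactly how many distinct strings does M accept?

The useful subgraph on states {q1, q3, q5, q7} is acyclic, so L(M) is finite; the longest accepting path visits 4 useful states, giving maximum string length 3.
Counting accepting paths from q5 by length: 2 of length 2, 1 of length 3. Total 3.

3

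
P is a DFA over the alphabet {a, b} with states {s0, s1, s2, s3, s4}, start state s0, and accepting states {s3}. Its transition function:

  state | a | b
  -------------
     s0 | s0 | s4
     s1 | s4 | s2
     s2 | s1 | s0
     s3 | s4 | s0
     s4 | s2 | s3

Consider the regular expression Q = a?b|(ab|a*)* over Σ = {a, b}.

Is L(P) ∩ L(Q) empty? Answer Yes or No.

The string abaaab is accepted by both P and Q.
Hence L(P) ∩ L(Q) ≠ ∅.

No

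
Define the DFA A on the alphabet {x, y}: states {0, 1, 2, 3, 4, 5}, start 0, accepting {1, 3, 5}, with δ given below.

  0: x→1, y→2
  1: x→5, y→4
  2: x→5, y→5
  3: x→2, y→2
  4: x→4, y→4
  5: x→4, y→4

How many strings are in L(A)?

The useful subgraph on states {0, 1, 2, 5} is acyclic, so L(A) is finite; the longest accepting path visits 3 useful states, giving maximum string length 2.
Counting accepting paths from 0 by length: 1 of length 1, 3 of length 2. Total 4.

4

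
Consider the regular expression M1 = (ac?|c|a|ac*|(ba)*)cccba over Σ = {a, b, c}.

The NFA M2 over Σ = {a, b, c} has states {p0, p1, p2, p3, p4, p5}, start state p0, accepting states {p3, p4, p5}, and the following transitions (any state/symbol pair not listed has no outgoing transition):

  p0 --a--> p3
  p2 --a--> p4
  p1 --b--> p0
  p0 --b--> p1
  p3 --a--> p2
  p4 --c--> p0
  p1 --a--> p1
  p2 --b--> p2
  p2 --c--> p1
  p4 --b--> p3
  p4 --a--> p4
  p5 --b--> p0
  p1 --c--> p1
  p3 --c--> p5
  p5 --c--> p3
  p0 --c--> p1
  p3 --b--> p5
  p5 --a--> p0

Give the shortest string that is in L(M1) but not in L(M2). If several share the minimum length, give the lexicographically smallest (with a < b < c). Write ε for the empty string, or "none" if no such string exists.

The string accccba is accepted by M1 but not by M2.
No shorter string lies in the difference, and accccba is the lexicographically first length-7 string in L(M1) \ L(M2).

accccba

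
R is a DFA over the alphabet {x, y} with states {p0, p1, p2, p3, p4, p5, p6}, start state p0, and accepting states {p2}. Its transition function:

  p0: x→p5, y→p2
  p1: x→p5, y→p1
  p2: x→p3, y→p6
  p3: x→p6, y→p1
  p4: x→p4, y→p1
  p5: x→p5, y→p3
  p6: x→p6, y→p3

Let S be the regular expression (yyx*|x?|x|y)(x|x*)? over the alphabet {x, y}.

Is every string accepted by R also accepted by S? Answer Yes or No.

Converting the expression S to a DFA (subset construction, then merging equivalent states) gives the minimal DFA with states {s0, s1, s2, s3}, start state s0, accepting states {s0, s1, s2} and transitions s0: x→s1, y→s2; s1: x→s1, y→s3; s2: x→s1, y→s1; s3: x→s3, y→s3.
Exploring the product automaton R × S from the start pair (p0, s0), following both machines on each input symbol, reaches 9 state pairs: (p0, s0), (p5, s1), (p2, s2), (p3, s3), (p3, s1), (p6, s1), (p6, s3), (p1, s3), (p5, s3).
R accepts in {p2} and S accepts in {s0, s1, s2}. The reachable pairs whose R-component is accepting are (p2, s2); in each of them the S-component is accepting too, so the product for L(R) \ L(S) (R-component accepting, S-component rejecting) has no reachable accepting pair and the difference is empty.
Hence every string in L(R) is also in L(S).

Yes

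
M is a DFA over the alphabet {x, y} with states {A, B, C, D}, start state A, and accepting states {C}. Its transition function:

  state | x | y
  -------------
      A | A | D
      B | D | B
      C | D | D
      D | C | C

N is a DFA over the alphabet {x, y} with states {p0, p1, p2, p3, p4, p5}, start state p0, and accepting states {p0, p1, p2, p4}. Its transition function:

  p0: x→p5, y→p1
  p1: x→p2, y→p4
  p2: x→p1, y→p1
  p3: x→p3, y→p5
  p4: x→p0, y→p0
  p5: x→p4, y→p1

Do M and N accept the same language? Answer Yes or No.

The string xxyx is accepted by M but rejected by N.
So L(M) ≠ L(N).

No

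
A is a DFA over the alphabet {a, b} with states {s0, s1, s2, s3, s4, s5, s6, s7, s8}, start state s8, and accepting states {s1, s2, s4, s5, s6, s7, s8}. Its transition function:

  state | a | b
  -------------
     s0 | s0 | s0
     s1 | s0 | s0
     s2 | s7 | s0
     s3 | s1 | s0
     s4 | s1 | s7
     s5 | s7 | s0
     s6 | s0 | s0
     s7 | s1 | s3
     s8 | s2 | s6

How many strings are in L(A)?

The useful subgraph on states {s1, s2, s3, s6, s7, s8} is acyclic, so L(A) is finite; the longest accepting path visits 5 useful states, giving maximum string length 4.
Counting accepting paths from s8 by length: 1 of length 0, 2 of length 1, 1 of length 2, 1 of length 3, 1 of length 4. Total 6.

6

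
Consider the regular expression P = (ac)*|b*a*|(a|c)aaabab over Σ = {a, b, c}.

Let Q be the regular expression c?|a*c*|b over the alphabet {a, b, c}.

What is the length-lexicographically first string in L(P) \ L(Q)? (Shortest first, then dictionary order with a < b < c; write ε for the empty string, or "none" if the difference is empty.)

ba

The string ba is accepted by P but not by Q.
No shorter string lies in the difference, and ba is the lexicographically first length-2 string in L(P) \ L(Q).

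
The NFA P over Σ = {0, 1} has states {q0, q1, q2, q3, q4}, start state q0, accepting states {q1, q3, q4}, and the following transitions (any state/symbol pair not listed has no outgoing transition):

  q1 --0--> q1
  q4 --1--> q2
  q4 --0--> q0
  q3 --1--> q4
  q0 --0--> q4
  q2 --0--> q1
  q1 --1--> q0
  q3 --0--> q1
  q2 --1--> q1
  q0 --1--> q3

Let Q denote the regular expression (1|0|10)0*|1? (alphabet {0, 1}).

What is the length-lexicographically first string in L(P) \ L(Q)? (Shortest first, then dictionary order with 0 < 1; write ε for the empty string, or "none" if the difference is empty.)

11

The string 11 is accepted by P but not by Q.
No shorter string lies in the difference, and 11 is the lexicographically first length-2 string in L(P) \ L(Q).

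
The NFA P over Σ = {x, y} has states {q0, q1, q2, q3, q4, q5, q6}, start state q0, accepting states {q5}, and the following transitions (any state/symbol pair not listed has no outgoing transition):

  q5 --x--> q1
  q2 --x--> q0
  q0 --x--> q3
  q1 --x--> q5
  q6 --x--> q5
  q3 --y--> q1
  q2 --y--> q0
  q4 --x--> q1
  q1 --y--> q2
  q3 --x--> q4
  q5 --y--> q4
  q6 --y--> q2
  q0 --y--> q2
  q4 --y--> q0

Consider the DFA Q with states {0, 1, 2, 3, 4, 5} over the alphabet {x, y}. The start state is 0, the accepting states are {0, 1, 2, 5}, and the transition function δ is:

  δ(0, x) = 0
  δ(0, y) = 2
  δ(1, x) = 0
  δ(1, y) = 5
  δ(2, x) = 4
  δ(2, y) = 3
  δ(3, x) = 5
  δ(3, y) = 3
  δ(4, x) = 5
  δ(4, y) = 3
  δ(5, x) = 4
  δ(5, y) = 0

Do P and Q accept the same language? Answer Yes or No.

No

The string xyx is accepted by P but rejected by Q.
So L(P) ≠ L(Q).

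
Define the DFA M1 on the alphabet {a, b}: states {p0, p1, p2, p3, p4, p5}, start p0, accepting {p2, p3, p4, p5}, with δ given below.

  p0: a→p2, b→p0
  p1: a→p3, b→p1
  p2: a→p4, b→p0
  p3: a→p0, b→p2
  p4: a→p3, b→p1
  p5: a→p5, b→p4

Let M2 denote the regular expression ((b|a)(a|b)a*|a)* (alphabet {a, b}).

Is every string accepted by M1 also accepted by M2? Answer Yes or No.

Converting the expression M2 to a DFA (subset construction, then merging equivalent states) gives the minimal DFA with states {r0, r1, r2}, start state r0, accepting states {r0, r1} and transitions r0: a→r1, b→r2; r1: a→r1, b→r1; r2: a→r0, b→r0.
Exploring the product automaton M1 × M2 from the start pair (p0, r0), following both machines on each input symbol, reaches 8 state pairs: (p0, r0), (p2, r1), (p0, r2), (p4, r1), (p0, r1), (p2, r0), (p3, r1), (p1, r1).
M1 accepts in {p2, p3, p4, p5} and M2 accepts in {r0, r1}. The reachable pairs whose M1-component is accepting are (p2, r1), (p4, r1), (p2, r0), (p3, r1); in each of them the M2-component is accepting too, so the product for L(M1) \ L(M2) (M1-component accepting, M2-component rejecting) has no reachable accepting pair and the difference is empty.
Hence every string in L(M1) is also in L(M2).

Yes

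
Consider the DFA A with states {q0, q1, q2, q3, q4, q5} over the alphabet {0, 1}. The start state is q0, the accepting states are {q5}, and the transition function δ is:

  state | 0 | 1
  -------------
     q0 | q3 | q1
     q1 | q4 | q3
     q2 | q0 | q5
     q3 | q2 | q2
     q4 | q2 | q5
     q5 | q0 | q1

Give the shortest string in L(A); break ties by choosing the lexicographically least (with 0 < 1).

001

A breadth-first search from q0 reaches an accepting state first via the path q0 → q3 → q2 → q5 on input 001.
No string of length < 3 is accepted (BFS exhausts all shorter strings without reaching an accepting state), and 001 is the lexicographically least accepting string of length 3.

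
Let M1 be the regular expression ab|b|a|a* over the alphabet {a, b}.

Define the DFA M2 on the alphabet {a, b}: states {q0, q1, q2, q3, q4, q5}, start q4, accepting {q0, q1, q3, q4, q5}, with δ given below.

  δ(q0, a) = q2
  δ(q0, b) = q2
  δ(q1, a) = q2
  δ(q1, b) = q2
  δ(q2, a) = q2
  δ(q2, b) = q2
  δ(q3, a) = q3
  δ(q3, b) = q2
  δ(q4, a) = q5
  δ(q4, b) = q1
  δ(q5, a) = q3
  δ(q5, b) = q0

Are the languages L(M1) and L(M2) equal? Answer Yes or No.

Converting the expression M1 to a DFA (subset construction, then merging equivalent states) gives the minimal DFA with states {r0, r1, r2, r3, r4}, start state r0, accepting states {r0, r1, r2, r3} and transitions r0: a→r1, b→r2; r1: a→r3, b→r2; r2: a→r4, b→r4; r3: a→r3, b→r4; r4: a→r4, b→r4.
Exploring the product automaton M1 × M2 from the start pair (r0, q4), following both machines on each input symbol, reaches 6 state pairs: (r0, q4), (r1, q5), (r2, q1), (r3, q3), (r2, q0), (r4, q2).
M1 accepts in {r0, r1, r2, r3} and M2 accepts in {q0, q1, q3, q4, q5}. In every reachable pair the two components are either both accepting — (r0, q4), (r1, q5), (r2, q1), (r3, q3), (r2, q0) — or both non-accepting, so no string is accepted by exactly one of the machines: L(M1) \ L(M2) and L(M2) \ L(M1) are both empty.
Hence every string is accepted by M1 iff it is accepted by M2, and the two languages coincide.

Yes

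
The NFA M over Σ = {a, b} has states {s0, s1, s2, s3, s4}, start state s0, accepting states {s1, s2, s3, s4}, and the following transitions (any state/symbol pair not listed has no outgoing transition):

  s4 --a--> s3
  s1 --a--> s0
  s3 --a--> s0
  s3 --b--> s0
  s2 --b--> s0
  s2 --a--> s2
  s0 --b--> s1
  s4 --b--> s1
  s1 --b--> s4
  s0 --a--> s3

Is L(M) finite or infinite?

State s0 is reachable from the start and can reach an accepting state, and it lies on the cycle s0 → s1 → s0.
Traversing that cycle any number of times yields accepted strings of unbounded length, so the language is infinite.

infinite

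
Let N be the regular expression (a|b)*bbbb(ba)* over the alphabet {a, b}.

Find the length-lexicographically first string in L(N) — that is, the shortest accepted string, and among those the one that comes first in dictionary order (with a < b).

bbbb

By inspection of the expression, no string of length less than 4 matches, and bbbb is the lexicographically first match of length 4.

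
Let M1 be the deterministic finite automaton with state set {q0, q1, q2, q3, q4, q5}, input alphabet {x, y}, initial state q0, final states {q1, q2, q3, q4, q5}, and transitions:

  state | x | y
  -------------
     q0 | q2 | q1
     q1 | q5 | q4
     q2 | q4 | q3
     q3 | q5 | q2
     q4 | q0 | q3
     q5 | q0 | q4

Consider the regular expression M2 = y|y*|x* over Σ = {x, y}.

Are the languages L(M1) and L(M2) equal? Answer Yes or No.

No

The string xy is accepted by M1 but rejected by M2.
So L(M1) ≠ L(M2).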